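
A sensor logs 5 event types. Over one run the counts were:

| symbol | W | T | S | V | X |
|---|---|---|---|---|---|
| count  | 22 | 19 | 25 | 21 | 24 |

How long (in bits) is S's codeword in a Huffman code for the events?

2

Repeatedly merge the two smallest:
combine T(19), V(21) → 40
combine W(22), X(24) → 46
combine S(25), 40 → 65
combine 46, 65 → 111
The subtree containing S is merged 2 times, so code length = 2.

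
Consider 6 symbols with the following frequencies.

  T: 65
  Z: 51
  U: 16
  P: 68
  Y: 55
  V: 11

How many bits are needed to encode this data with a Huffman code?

Merge the two smallest weights repeatedly:
merge V(11) and U(16): 27
merge 27 and Z(51): 78
merge Y(55) and T(65): 120
merge P(68) and 78: 146
merge 120 and 146: 266
Each symbol's bit-cost is frequency × depth; summing gives 637 bits (equivalently 27 + 78 + 120 + 146 + 266).

637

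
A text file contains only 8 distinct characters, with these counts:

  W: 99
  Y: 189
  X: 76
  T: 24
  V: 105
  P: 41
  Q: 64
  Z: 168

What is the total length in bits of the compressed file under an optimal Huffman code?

Build the Huffman tree bottom-up:
T(24) + P(41) → 65
Q(64) + 65 → 129
X(76) + W(99) → 175
V(105) + 129 → 234
Z(168) + 175 → 343
Y(189) + 234 → 423
343 + 423 → 766
The encoded length is the sum of every internal node's weight: 65 + 129 + 175 + 234 + 343 + 423 + 766 = 2135 bits.

2135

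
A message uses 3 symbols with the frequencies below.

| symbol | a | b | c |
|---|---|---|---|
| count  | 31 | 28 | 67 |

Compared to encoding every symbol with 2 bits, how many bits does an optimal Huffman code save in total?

Fixed-length: 2 bits × 126 symbols = 252 bits.
Huffman merges:
merge b(28) and a(31): 59
merge 59 and c(67): 126
Huffman total = 59 + 126 = 185 bits.
Saving = 252 − 185 = 67 bits.

67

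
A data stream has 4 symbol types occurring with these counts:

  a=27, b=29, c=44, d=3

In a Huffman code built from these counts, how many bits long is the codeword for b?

Build the tree from the bottom:
d(3) + a(27) → 30
b(29) + 30 → 59
c(44) + 59 → 103
The subtree containing b is merged 2 times, so code length = 2.

2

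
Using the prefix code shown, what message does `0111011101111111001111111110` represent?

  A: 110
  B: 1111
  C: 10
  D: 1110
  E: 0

Read left to right; each codeword is recognised as soon as it completes (prefix code):
  0→E | 1110→D | 1110→D | 1111→B | 1110→D | 0→E | 1111→B | 1111→B | 10→C
Decoded message: EDDBDEBBC

EDDBDEBBC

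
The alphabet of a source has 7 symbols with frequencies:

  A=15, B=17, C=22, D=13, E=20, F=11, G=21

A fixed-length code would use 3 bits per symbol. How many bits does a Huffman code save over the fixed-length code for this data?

22

Fixed-length: 3 bits × 119 symbols = 357 bits.
Huffman merges:
combine F(11), D(13) → 24
combine A(15), B(17) → 32
combine E(20), G(21) → 41
combine C(22), 24 → 46
combine 32, 41 → 73
combine 46, 73 → 119
Huffman total = 24 + 32 + 41 + 46 + 73 + 119 = 335 bits.
Saving = 357 − 335 = 22 bits.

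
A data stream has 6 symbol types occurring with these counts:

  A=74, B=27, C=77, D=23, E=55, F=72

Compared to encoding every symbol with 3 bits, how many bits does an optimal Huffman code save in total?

173

Fixed-length: 3 bits × 328 symbols = 984 bits.
Huffman merges:
merge D(23) and B(27): 50
merge 50 and E(55): 105
merge F(72) and A(74): 146
merge C(77) and 105: 182
merge 146 and 182: 328
Huffman total = 50 + 105 + 146 + 182 + 328 = 811 bits.
Saving = 984 − 811 = 173 bits.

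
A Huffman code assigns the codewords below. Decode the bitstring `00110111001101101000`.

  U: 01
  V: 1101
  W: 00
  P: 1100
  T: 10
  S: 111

Read left to right; each codeword is recognised as soon as it completes (prefix code):
  00→W | 1101→V | 1100→P | 1101→V | 10→T | 10→T | 00→W
Decoded message: WVPVTTW

WVPVTTW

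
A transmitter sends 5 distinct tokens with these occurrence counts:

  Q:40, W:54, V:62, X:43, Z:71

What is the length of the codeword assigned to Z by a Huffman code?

Build the tree from the bottom:
merge Q(40) and X(43): 83
merge W(54) and V(62): 116
merge Z(71) and 83: 154
merge 116 and 154: 270
Z's leaf is at depth 2, giving a 2-bit codeword.

2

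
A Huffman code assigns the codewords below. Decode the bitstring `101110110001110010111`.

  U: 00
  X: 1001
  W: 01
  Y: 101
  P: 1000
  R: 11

YRWPRXWR

Read left to right; each codeword is recognised as soon as it completes (prefix code):
  101→Y | 11→R | 01→W | 1000→P | 11→R | 1001→X | 01→W | 11→R
Decoded message: YRWPRXWR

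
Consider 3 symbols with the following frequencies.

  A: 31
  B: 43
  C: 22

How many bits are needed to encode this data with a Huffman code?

Greedily combine the two least-frequent nodes:
C(22) + A(31) → 53
B(43) + 53 → 96
Each symbol's bit-cost is frequency × depth; summing gives 149 bits (equivalently 53 + 96).

149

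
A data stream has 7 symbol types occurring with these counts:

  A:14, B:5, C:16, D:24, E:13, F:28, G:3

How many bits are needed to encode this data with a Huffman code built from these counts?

Greedily combine the two least-frequent nodes:
G(3) + B(5) → 8
8 + E(13) → 21
A(14) + C(16) → 30
21 + D(24) → 45
F(28) + 30 → 58
45 + 58 → 103
Total encoded bits = sum of merged weights = 8 + 21 + 30 + 45 + 58 + 103 = 265.

265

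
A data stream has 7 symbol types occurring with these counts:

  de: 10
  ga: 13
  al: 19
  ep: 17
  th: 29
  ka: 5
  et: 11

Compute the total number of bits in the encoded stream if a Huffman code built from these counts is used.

279

Merge the two smallest weights repeatedly:
combine ka(5), de(10) → 15
combine et(11), ga(13) → 24
combine 15, ep(17) → 32
combine al(19), 24 → 43
combine th(29), 32 → 61
combine 43, 61 → 104
Each symbol's bit-cost is frequency × depth; summing gives 279 bits (equivalently 15 + 24 + 32 + 43 + 61 + 104).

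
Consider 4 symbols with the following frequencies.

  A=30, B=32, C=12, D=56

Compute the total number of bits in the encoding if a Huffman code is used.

246

Merge the two smallest weights repeatedly:
C(12) + A(30) → 42
B(32) + 42 → 74
D(56) + 74 → 130
The encoded length is the sum of every internal node's weight: 42 + 74 + 130 = 246 bits.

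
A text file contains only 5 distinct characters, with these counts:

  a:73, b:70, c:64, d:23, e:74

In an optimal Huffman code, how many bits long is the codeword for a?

Repeatedly merge the two smallest:
merge d(23) and c(64): 87
merge b(70) and a(73): 143
merge e(74) and 87: 161
merge 143 and 161: 304
a's leaf is at depth 2, giving a 2-bit codeword.

2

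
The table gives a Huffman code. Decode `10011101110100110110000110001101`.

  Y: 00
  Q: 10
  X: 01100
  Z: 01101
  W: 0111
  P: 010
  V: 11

Read left to right; each codeword is recognised as soon as it completes (prefix code):
  10→Q | 0111→W | 0111→W | 010→P | 01101→Z | 10→Q | 00→Y | 01100→X | 01101→Z
Decoded message: QWWPZQYXZ

QWWPZQYXZ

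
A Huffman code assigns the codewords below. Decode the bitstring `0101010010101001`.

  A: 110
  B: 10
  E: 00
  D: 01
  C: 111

DDDEBBBD

Read left to right; each codeword is recognised as soon as it completes (prefix code):
  01→D | 01→D | 01→D | 00→E | 10→B | 10→B | 10→B | 01→D
Decoded message: DDDEBBBD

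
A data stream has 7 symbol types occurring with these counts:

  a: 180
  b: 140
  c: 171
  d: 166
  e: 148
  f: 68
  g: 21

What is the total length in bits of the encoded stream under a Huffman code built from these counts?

2420

Build the Huffman tree bottom-up:
combine g(21), f(68) → 89
combine 89, b(140) → 229
combine e(148), d(166) → 314
combine c(171), a(180) → 351
combine 229, 314 → 543
combine 351, 543 → 894
Total encoded bits = sum of merged weights = 89 + 229 + 314 + 351 + 543 + 894 = 2420.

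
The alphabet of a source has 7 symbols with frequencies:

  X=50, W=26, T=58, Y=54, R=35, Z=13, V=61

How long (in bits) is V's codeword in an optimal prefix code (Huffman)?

2

Huffman merges, smallest pair first:
combine Z(13), W(26) → 39
combine R(35), 39 → 74
combine X(50), Y(54) → 104
combine T(58), V(61) → 119
combine 74, 104 → 178
combine 119, 178 → 297
V sits 2 levels below the root, so its codeword is 2 bits.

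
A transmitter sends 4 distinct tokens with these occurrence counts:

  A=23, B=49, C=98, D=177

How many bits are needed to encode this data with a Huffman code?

589

Build the Huffman tree bottom-up:
A(23) + B(49) → 72
72 + C(98) → 170
170 + D(177) → 347
The encoded length is the sum of every internal node's weight: 72 + 170 + 347 = 589 bits.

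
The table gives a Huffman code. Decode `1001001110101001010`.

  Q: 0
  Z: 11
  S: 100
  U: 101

SSZUQSUQ

Read left to right; each codeword is recognised as soon as it completes (prefix code):
  100→S | 100→S | 11→Z | 101→U | 0→Q | 100→S | 101→U | 0→Q
Decoded message: SSZUQSUQ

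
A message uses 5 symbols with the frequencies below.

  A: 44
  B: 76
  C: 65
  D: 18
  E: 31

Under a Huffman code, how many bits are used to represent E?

3

Repeatedly merge the two smallest:
combine D(18), E(31) → 49
combine A(44), 49 → 93
combine C(65), B(76) → 141
combine 93, 141 → 234
E sits 3 levels below the root, so its codeword is 3 bits.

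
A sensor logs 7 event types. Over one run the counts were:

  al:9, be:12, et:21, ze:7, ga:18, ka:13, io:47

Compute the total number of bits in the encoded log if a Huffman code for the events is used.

Merge the two smallest weights repeatedly:
ze(7) + al(9) → 16
be(12) + ka(13) → 25
16 + ga(18) → 34
et(21) + 25 → 46
34 + 46 → 80
io(47) + 80 → 127
The encoded length is the sum of every internal node's weight: 16 + 25 + 34 + 46 + 80 + 127 = 328 bits.

328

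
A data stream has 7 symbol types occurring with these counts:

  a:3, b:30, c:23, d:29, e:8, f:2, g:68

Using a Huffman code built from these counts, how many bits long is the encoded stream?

Greedily combine the two least-frequent nodes:
f(2) + a(3) → 5
5 + e(8) → 13
13 + c(23) → 36
d(29) + b(30) → 59
36 + 59 → 95
g(68) + 95 → 163
Each symbol's bit-cost is frequency × depth; summing gives 371 bits (equivalently 5 + 13 + 36 + 59 + 95 + 163).

371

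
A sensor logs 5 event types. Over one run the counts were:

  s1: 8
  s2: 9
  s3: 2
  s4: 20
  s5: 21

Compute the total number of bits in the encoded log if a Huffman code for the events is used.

128

Merge the two smallest weights repeatedly:
s3(2) + s1(8) → 10
s2(9) + 10 → 19
19 + s4(20) → 39
s5(21) + 39 → 60
The encoded length is the sum of every internal node's weight: 10 + 19 + 39 + 60 = 128 bits.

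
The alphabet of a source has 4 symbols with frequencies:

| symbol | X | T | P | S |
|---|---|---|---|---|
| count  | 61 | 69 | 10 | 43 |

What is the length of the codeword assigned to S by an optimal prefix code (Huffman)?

3

Repeatedly merge the two smallest:
combine P(10), S(43) → 53
combine 53, X(61) → 114
combine T(69), 114 → 183
The subtree containing S is merged 3 times, so code length = 3.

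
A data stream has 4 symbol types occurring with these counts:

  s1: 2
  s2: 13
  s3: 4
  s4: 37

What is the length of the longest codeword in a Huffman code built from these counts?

3

Merge the two lowest-weight nodes at each step:
s1(2) + s3(4) → 6
6 + s2(13) → 19
19 + s4(37) → 56
The rarest symbols sit at the bottom; the longest codeword is 3 bits.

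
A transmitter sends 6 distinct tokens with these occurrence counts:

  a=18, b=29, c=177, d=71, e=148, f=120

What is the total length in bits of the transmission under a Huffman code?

Greedily combine the two least-frequent nodes:
a(18) + b(29) → 47
47 + d(71) → 118
118 + f(120) → 238
e(148) + c(177) → 325
238 + 325 → 563
Each symbol's bit-cost is frequency × depth; summing gives 1291 bits (equivalently 47 + 118 + 238 + 325 + 563).

1291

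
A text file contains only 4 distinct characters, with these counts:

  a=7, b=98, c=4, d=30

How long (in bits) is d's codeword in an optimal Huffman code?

Build the tree from the bottom:
combine c(4), a(7) → 11
combine 11, d(30) → 41
combine 41, b(98) → 139
d sits 2 levels below the root, so its codeword is 2 bits.

2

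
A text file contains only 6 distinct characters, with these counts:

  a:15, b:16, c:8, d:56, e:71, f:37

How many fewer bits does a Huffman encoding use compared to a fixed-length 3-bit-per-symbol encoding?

141

Fixed-length: 3 bits × 203 symbols = 609 bits.
Huffman merges:
merge c(8) and a(15): 23
merge b(16) and 23: 39
merge f(37) and 39: 76
merge d(56) and e(71): 127
merge 76 and 127: 203
Huffman total = 23 + 39 + 76 + 127 + 203 = 468 bits.
Saving = 609 − 468 = 141 bits.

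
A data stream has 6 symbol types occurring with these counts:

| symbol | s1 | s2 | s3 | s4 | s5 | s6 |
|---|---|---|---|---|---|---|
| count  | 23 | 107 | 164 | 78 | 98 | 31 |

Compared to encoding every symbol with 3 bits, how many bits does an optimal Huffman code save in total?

315

Fixed-length: 3 bits × 501 symbols = 1503 bits.
Huffman merges:
combine s1(23), s6(31) → 54
combine 54, s4(78) → 132
combine s5(98), s2(107) → 205
combine 132, s3(164) → 296
combine 205, 296 → 501
Huffman total = 54 + 132 + 205 + 296 + 501 = 1188 bits.
Saving = 1503 − 1188 = 315 bits.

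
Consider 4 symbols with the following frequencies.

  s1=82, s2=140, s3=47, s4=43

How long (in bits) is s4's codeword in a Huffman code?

Huffman merges, smallest pair first:
s4(43) + s3(47) → 90
s1(82) + 90 → 172
s2(140) + 172 → 312
s4's leaf is at depth 3, giving a 3-bit codeword.

3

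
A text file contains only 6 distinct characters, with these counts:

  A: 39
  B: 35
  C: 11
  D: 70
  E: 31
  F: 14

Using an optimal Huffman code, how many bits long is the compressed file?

481

Build the Huffman tree bottom-up:
C(11) + F(14) → 25
25 + E(31) → 56
B(35) + A(39) → 74
56 + D(70) → 126
74 + 126 → 200
Each symbol's bit-cost is frequency × depth; summing gives 481 bits (equivalently 25 + 56 + 74 + 126 + 200).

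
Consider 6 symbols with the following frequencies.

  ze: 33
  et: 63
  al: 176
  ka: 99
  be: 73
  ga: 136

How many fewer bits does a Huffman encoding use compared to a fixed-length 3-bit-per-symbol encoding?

315

Fixed-length: 3 bits × 580 symbols = 1740 bits.
Huffman merges:
combine ze(33), et(63) → 96
combine be(73), 96 → 169
combine ka(99), ga(136) → 235
combine 169, al(176) → 345
combine 235, 345 → 580
Huffman total = 96 + 169 + 235 + 345 + 580 = 1425 bits.
Saving = 1740 − 1425 = 315 bits.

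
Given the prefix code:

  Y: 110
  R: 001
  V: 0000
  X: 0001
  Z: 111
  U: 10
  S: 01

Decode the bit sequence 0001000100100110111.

XXRRUZ

Read left to right; each codeword is recognised as soon as it completes (prefix code):
  0001→X | 0001→X | 001→R | 001→R | 10→U | 111→Z
Decoded message: XXRRUZ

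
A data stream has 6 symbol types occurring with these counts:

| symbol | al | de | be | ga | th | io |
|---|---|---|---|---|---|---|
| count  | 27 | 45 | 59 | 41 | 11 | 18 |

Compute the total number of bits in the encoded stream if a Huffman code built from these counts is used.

487

Greedily combine the two least-frequent nodes:
merge th(11) and io(18): 29
merge al(27) and 29: 56
merge ga(41) and de(45): 86
merge 56 and be(59): 115
merge 86 and 115: 201
Total encoded bits = sum of merged weights = 29 + 56 + 86 + 115 + 201 = 487.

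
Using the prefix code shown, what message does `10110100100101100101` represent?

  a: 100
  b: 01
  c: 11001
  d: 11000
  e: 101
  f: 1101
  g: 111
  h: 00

Read left to right; each codeword is recognised as soon as it completes (prefix code):
  101→e | 101→e | 00→h | 100→a | 101→e | 100→a | 101→e
Decoded message: eehaeae

eehaeae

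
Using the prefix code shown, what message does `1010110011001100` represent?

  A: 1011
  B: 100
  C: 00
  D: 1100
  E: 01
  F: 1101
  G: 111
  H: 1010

HDDD

Read left to right; each codeword is recognised as soon as it completes (prefix code):
  1010→H | 1100→D | 1100→D | 1100→D
Decoded message: HDDD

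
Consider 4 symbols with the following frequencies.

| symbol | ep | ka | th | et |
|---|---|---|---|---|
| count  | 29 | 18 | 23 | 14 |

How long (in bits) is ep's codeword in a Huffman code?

2

Build the tree from the bottom:
combine et(14), ka(18) → 32
combine th(23), ep(29) → 52
combine 32, 52 → 84
The subtree containing ep is merged 2 times, so code length = 2.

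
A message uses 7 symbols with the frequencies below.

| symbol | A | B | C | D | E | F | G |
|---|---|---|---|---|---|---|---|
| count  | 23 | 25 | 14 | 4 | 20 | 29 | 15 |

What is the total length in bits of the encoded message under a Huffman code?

354

Greedily combine the two least-frequent nodes:
combine D(4), C(14) → 18
combine G(15), 18 → 33
combine E(20), A(23) → 43
combine B(25), F(29) → 54
combine 33, 43 → 76
combine 54, 76 → 130
Total encoded bits = sum of merged weights = 18 + 33 + 43 + 54 + 76 + 130 = 354.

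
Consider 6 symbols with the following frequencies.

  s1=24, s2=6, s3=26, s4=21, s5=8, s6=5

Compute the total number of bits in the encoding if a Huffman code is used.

Build the Huffman tree bottom-up:
s6(5) + s2(6) → 11
s5(8) + 11 → 19
19 + s4(21) → 40
s1(24) + s3(26) → 50
40 + 50 → 90
Total encoded bits = sum of merged weights = 11 + 19 + 40 + 50 + 90 = 210.

210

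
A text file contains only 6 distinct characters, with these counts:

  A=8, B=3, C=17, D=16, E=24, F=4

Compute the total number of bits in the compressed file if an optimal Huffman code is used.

166

Build the Huffman tree bottom-up:
combine B(3), F(4) → 7
combine 7, A(8) → 15
combine 15, D(16) → 31
combine C(17), E(24) → 41
combine 31, 41 → 72
Each symbol's bit-cost is frequency × depth; summing gives 166 bits (equivalently 7 + 15 + 31 + 41 + 72).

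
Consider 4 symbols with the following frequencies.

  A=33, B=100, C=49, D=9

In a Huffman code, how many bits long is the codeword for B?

1

Build the tree from the bottom:
D(9) + A(33) → 42
42 + C(49) → 91
91 + B(100) → 191
B is merged only at the final step, so code length = 1.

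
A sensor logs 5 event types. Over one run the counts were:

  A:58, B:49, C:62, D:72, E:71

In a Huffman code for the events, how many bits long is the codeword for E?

Repeatedly merge the two smallest:
merge B(49) and A(58): 107
merge C(62) and E(71): 133
merge D(72) and 107: 179
merge 133 and 179: 312
E sits 2 levels below the root, so its codeword is 2 bits.

2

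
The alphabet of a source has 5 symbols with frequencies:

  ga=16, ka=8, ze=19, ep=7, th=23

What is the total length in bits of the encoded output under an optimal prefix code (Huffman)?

161

Greedily combine the two least-frequent nodes:
merge ep(7) and ka(8): 15
merge 15 and ga(16): 31
merge ze(19) and th(23): 42
merge 31 and 42: 73
The encoded length is the sum of every internal node's weight: 15 + 31 + 42 + 73 = 161 bits.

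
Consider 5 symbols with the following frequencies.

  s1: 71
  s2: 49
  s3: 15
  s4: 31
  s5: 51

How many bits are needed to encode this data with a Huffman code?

480

Merge the two smallest weights repeatedly:
combine s3(15), s4(31) → 46
combine 46, s2(49) → 95
combine s5(51), s1(71) → 122
combine 95, 122 → 217
The encoded length is the sum of every internal node's weight: 46 + 95 + 122 + 217 = 480 bits.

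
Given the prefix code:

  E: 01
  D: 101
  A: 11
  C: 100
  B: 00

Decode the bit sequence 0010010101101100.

BCDEDC

Read left to right; each codeword is recognised as soon as it completes (prefix code):
  00→B | 100→C | 101→D | 01→E | 101→D | 100→C
Decoded message: BCDEDC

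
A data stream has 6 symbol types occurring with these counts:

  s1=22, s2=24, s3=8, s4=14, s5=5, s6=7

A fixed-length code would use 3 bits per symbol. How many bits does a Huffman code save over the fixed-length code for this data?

48

Fixed-length: 3 bits × 80 symbols = 240 bits.
Huffman merges:
merge s5(5) and s6(7): 12
merge s3(8) and 12: 20
merge s4(14) and 20: 34
merge s1(22) and s2(24): 46
merge 34 and 46: 80
Huffman total = 12 + 20 + 34 + 46 + 80 = 192 bits.
Saving = 240 − 192 = 48 bits.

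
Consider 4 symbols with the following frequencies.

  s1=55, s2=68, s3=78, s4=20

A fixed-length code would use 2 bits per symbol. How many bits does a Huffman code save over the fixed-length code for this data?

Fixed-length: 2 bits × 221 symbols = 442 bits.
Huffman merges:
combine s4(20), s1(55) → 75
combine s2(68), 75 → 143
combine s3(78), 143 → 221
Huffman total = 75 + 143 + 221 = 439 bits.
Saving = 442 − 439 = 3 bits.

3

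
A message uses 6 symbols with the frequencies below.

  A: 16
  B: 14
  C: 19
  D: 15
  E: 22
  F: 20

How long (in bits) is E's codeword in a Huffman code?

Huffman merges, smallest pair first:
combine B(14), D(15) → 29
combine A(16), C(19) → 35
combine F(20), E(22) → 42
combine 29, 35 → 64
combine 42, 64 → 106
E's leaf is at depth 2, giving a 2-bit codeword.

2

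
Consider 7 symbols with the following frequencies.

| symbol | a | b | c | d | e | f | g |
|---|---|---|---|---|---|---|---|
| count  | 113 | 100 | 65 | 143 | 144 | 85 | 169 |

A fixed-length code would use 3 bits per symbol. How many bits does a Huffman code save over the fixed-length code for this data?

169

Fixed-length: 3 bits × 819 symbols = 2457 bits.
Huffman merges:
c(65) + f(85) → 150
b(100) + a(113) → 213
d(143) + e(144) → 287
150 + g(169) → 319
213 + 287 → 500
319 + 500 → 819
Huffman total = 150 + 213 + 287 + 319 + 500 + 819 = 2288 bits.
Saving = 2457 − 2288 = 169 bits.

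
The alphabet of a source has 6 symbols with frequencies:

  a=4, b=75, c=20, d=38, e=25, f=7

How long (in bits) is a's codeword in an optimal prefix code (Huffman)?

5

Repeatedly merge the two smallest:
combine a(4), f(7) → 11
combine 11, c(20) → 31
combine e(25), 31 → 56
combine d(38), 56 → 94
combine b(75), 94 → 169
The subtree containing a is merged 5 times, so code length = 5.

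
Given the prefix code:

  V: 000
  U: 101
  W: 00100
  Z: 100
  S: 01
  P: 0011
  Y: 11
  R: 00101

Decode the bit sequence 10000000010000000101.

Read left to right; each codeword is recognised as soon as it completes (prefix code):
  100→Z | 000→V | 000→V | 100→Z | 000→V | 00101→R
Decoded message: ZVVZVR

ZVVZVR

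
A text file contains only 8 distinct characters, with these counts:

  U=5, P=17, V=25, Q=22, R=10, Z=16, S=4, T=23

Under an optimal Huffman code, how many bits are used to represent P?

3

Build the tree from the bottom:
S(4) + U(5) → 9
9 + R(10) → 19
Z(16) + P(17) → 33
19 + Q(22) → 41
T(23) + V(25) → 48
33 + 41 → 74
48 + 74 → 122
P sits 3 levels below the root, so its codeword is 3 bits.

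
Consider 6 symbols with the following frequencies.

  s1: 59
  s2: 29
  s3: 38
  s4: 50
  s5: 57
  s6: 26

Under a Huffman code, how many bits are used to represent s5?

Repeatedly merge the two smallest:
merge s6(26) and s2(29): 55
merge s3(38) and s4(50): 88
merge 55 and s5(57): 112
merge s1(59) and 88: 147
merge 112 and 147: 259
s5's leaf is at depth 2, giving a 2-bit codeword.

2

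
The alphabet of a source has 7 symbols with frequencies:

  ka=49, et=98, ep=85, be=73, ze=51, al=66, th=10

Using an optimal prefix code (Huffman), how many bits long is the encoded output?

Greedily combine the two least-frequent nodes:
combine th(10), ka(49) → 59
combine ze(51), 59 → 110
combine al(66), be(73) → 139
combine ep(85), et(98) → 183
combine 110, 139 → 249
combine 183, 249 → 432
Total encoded bits = sum of merged weights = 59 + 110 + 139 + 183 + 249 + 432 = 1172.

1172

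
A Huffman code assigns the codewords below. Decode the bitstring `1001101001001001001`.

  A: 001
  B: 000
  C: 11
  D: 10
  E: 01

DEDDEAAA

Read left to right; each codeword is recognised as soon as it completes (prefix code):
  10→D | 01→E | 10→D | 10→D | 01→E | 001→A | 001→A | 001→A
Decoded message: DEDDEAAA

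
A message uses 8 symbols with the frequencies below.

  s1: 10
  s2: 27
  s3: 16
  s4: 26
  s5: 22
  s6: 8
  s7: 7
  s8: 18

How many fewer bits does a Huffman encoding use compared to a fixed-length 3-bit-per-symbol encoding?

13

Fixed-length: 3 bits × 134 symbols = 402 bits.
Huffman merges:
s7(7) + s6(8) → 15
s1(10) + 15 → 25
s3(16) + s8(18) → 34
s5(22) + 25 → 47
s4(26) + s2(27) → 53
34 + 47 → 81
53 + 81 → 134
Huffman total = 15 + 25 + 34 + 47 + 53 + 81 + 134 = 389 bits.
Saving = 402 − 389 = 13 bits.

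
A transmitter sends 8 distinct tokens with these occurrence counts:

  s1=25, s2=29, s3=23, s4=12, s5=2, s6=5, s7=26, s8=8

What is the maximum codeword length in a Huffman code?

Merge the two lowest-weight nodes at each step:
s5(2) + s6(5) → 7
7 + s8(8) → 15
s4(12) + 15 → 27
s3(23) + s1(25) → 48
s7(26) + 27 → 53
s2(29) + 48 → 77
53 + 77 → 130
The rarest symbols sit at the bottom; the longest codeword is 5 bits.

5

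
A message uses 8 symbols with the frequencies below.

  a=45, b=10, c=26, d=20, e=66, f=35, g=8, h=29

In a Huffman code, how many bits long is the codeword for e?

2

Build the tree from the bottom:
g(8) + b(10) → 18
18 + d(20) → 38
c(26) + h(29) → 55
f(35) + 38 → 73
a(45) + 55 → 100
e(66) + 73 → 139
100 + 139 → 239
e sits 2 levels below the root, so its codeword is 2 bits.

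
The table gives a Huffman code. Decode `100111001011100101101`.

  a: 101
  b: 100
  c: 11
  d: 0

bcbacddaa

Read left to right; each codeword is recognised as soon as it completes (prefix code):
  100→b | 11→c | 100→b | 101→a | 11→c | 0→d | 0→d | 101→a | 101→a
Decoded message: bcbacddaa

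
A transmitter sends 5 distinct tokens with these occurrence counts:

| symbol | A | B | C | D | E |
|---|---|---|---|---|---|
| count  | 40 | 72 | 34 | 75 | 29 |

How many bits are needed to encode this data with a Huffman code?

563

Greedily combine the two least-frequent nodes:
E(29) + C(34) → 63
A(40) + 63 → 103
B(72) + D(75) → 147
103 + 147 → 250
Total encoded bits = sum of merged weights = 63 + 103 + 147 + 250 = 563.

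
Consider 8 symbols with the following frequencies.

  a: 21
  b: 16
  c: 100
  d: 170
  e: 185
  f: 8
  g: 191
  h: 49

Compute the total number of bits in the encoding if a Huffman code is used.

1837

Build the Huffman tree bottom-up:
combine f(8), b(16) → 24
combine a(21), 24 → 45
combine 45, h(49) → 94
combine 94, c(100) → 194
combine d(170), e(185) → 355
combine g(191), 194 → 385
combine 355, 385 → 740
Total encoded bits = sum of merged weights = 24 + 45 + 94 + 194 + 355 + 385 + 740 = 1837.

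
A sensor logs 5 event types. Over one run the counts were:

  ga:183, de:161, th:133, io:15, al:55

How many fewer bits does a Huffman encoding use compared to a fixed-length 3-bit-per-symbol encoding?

477

Fixed-length: 3 bits × 547 symbols = 1641 bits.
Huffman merges:
io(15) + al(55) → 70
70 + th(133) → 203
de(161) + ga(183) → 344
203 + 344 → 547
Huffman total = 70 + 203 + 344 + 547 = 1164 bits.
Saving = 1641 − 1164 = 477 bits.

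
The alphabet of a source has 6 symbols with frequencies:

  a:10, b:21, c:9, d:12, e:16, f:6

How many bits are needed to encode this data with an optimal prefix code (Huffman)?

185

Merge the two smallest weights repeatedly:
merge f(6) and c(9): 15
merge a(10) and d(12): 22
merge 15 and e(16): 31
merge b(21) and 22: 43
merge 31 and 43: 74
The encoded length is the sum of every internal node's weight: 15 + 22 + 31 + 43 + 74 = 185 bits.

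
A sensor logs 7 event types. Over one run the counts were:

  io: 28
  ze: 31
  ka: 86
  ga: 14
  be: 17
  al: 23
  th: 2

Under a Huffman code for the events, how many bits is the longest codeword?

5

Merge the two lowest-weight nodes at each step:
combine th(2), ga(14) → 16
combine 16, be(17) → 33
combine al(23), io(28) → 51
combine ze(31), 33 → 64
combine 51, 64 → 115
combine ka(86), 115 → 201
The first pair merged (th, ga) ends up deepest, at depth 5.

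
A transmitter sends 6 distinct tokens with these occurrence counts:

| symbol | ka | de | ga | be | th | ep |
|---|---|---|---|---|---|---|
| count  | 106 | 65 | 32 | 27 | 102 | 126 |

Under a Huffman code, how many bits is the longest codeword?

Merge the two lowest-weight nodes at each step:
merge be(27) and ga(32): 59
merge 59 and de(65): 124
merge th(102) and ka(106): 208
merge 124 and ep(126): 250
merge 208 and 250: 458
Maximum depth reached is 4.

4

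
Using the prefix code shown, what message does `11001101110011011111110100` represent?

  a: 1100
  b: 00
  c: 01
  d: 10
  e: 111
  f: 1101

Read left to right; each codeword is recognised as soon as it completes (prefix code):
  1100→a | 1101→f | 1100→a | 1101→f | 111→e | 111→e | 01→c | 00→b
Decoded message: afafeecb

afafeecb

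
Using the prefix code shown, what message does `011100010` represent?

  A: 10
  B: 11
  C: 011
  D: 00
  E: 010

Read left to right; each codeword is recognised as soon as it completes (prefix code):
  011→C | 10→A | 00→D | 10→A
Decoded message: CADA

CADA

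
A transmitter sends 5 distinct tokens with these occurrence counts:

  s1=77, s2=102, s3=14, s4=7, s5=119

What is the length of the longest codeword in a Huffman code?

Merge the two lowest-weight nodes at each step:
s4(7) + s3(14) → 21
21 + s1(77) → 98
98 + s2(102) → 200
s5(119) + 200 → 319
The first pair merged (s4, s3) ends up deepest, at depth 4.

4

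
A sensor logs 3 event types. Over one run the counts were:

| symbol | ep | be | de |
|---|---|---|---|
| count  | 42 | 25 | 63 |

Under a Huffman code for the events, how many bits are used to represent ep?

Repeatedly merge the two smallest:
merge be(25) and ep(42): 67
merge de(63) and 67: 130
ep sits 2 levels below the root, so its codeword is 2 bits.

2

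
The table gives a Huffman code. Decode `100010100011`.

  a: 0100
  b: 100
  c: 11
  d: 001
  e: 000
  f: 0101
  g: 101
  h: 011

bfec

Read left to right; each codeword is recognised as soon as it completes (prefix code):
  100→b | 0101→f | 000→e | 11→c
Decoded message: bfec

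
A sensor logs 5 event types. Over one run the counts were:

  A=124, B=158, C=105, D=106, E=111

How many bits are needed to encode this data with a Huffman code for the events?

1419

Build the Huffman tree bottom-up:
C(105) + D(106) → 211
E(111) + A(124) → 235
B(158) + 211 → 369
235 + 369 → 604
The encoded length is the sum of every internal node's weight: 211 + 235 + 369 + 604 = 1419 bits.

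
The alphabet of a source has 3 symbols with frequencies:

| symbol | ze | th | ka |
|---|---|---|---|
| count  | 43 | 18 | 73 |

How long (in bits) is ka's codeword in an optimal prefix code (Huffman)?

Build the tree from the bottom:
th(18) + ze(43) → 61
61 + ka(73) → 134
ka is merged only at the final step, so code length = 1.

1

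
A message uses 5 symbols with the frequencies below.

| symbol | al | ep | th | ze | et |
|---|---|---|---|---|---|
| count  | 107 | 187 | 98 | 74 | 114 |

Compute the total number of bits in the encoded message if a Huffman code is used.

1332

Greedily combine the two least-frequent nodes:
merge ze(74) and th(98): 172
merge al(107) and et(114): 221
merge 172 and ep(187): 359
merge 221 and 359: 580
Total encoded bits = sum of merged weights = 172 + 221 + 359 + 580 = 1332.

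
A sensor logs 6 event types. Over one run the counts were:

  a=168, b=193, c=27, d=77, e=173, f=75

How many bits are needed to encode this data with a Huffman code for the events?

Merge the two smallest weights repeatedly:
combine c(27), f(75) → 102
combine d(77), 102 → 179
combine a(168), e(173) → 341
combine 179, b(193) → 372
combine 341, 372 → 713
The encoded length is the sum of every internal node's weight: 102 + 179 + 341 + 372 + 713 = 1707 bits.

1707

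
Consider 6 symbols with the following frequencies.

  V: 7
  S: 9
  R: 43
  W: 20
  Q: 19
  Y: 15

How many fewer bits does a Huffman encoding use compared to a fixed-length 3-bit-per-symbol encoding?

70

Fixed-length: 3 bits × 113 symbols = 339 bits.
Huffman merges:
combine V(7), S(9) → 16
combine Y(15), 16 → 31
combine Q(19), W(20) → 39
combine 31, 39 → 70
combine R(43), 70 → 113
Huffman total = 16 + 31 + 39 + 70 + 113 = 269 bits.
Saving = 339 − 269 = 70 bits.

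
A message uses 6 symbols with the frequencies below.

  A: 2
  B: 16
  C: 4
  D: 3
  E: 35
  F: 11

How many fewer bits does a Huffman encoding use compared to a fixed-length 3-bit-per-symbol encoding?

Fixed-length: 3 bits × 71 symbols = 213 bits.
Huffman merges:
combine A(2), D(3) → 5
combine C(4), 5 → 9
combine 9, F(11) → 20
combine B(16), 20 → 36
combine E(35), 36 → 71
Huffman total = 5 + 9 + 20 + 36 + 71 = 141 bits.
Saving = 213 − 141 = 72 bits.

72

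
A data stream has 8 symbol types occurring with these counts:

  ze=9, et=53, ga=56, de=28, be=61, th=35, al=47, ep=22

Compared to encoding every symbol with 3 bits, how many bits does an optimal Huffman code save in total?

30

Fixed-length: 3 bits × 311 symbols = 933 bits.
Huffman merges:
ze(9) + ep(22) → 31
de(28) + 31 → 59
th(35) + al(47) → 82
et(53) + ga(56) → 109
59 + be(61) → 120
82 + 109 → 191
120 + 191 → 311
Huffman total = 31 + 59 + 82 + 109 + 120 + 191 + 311 = 903 bits.
Saving = 933 − 903 = 30 bits.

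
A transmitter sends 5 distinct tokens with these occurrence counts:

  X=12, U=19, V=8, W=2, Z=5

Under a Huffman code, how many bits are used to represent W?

4

Build the tree from the bottom:
W(2) + Z(5) → 7
7 + V(8) → 15
X(12) + 15 → 27
U(19) + 27 → 46
W's leaf is at depth 4, giving a 4-bit codeword.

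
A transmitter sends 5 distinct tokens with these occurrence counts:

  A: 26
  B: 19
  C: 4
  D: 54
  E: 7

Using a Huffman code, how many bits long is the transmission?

207

Build the Huffman tree bottom-up:
merge C(4) and E(7): 11
merge 11 and B(19): 30
merge A(26) and 30: 56
merge D(54) and 56: 110
Total encoded bits = sum of merged weights = 11 + 30 + 56 + 110 = 207.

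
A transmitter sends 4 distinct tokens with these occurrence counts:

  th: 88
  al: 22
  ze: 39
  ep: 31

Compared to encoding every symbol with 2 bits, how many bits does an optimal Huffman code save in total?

Fixed-length: 2 bits × 180 symbols = 360 bits.
Huffman merges:
combine al(22), ep(31) → 53
combine ze(39), 53 → 92
combine th(88), 92 → 180
Huffman total = 53 + 92 + 180 = 325 bits.
Saving = 360 − 325 = 35 bits.

35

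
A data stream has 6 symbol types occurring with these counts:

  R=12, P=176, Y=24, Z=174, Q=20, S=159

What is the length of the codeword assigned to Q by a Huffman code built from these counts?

Build the tree from the bottom:
combine R(12), Q(20) → 32
combine Y(24), 32 → 56
combine 56, S(159) → 215
combine Z(174), P(176) → 350
combine 215, 350 → 565
Q sits 4 levels below the root, so its codeword is 4 bits.

4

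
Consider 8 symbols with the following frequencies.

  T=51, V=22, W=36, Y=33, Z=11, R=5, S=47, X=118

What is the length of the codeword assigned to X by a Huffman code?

Repeatedly merge the two smallest:
R(5) + Z(11) → 16
16 + V(22) → 38
Y(33) + W(36) → 69
38 + S(47) → 85
T(51) + 69 → 120
85 + X(118) → 203
120 + 203 → 323
X sits 2 levels below the root, so its codeword is 2 bits.

2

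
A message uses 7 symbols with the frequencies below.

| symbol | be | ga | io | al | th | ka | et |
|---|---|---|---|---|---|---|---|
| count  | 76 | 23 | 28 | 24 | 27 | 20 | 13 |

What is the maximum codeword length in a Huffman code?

3

Merge the two lowest-weight nodes at each step:
merge et(13) and ka(20): 33
merge ga(23) and al(24): 47
merge th(27) and io(28): 55
merge 33 and 47: 80
merge 55 and be(76): 131
merge 80 and 131: 211
Maximum depth reached is 3.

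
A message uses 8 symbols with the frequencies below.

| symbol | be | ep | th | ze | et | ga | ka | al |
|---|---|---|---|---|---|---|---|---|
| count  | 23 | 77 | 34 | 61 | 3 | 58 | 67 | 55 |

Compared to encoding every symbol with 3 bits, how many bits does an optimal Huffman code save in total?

58

Fixed-length: 3 bits × 378 symbols = 1134 bits.
Huffman merges:
merge et(3) and be(23): 26
merge 26 and th(34): 60
merge al(55) and ga(58): 113
merge 60 and ze(61): 121
merge ka(67) and ep(77): 144
merge 113 and 121: 234
merge 144 and 234: 378
Huffman total = 26 + 60 + 113 + 121 + 144 + 234 + 378 = 1076 bits.
Saving = 1134 − 1076 = 58 bits.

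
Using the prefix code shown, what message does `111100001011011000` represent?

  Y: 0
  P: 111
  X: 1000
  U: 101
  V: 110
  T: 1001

Read left to right; each codeword is recognised as soon as it completes (prefix code):
  111→P | 1000→X | 0→Y | 101→U | 101→U | 1000→X
Decoded message: PXYUUX

PXYUUX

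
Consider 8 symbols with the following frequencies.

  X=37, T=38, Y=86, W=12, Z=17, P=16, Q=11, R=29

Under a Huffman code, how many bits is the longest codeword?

Merge the two lowest-weight nodes at each step:
Q(11) + W(12) → 23
P(16) + Z(17) → 33
23 + R(29) → 52
33 + X(37) → 70
T(38) + 52 → 90
70 + Y(86) → 156
90 + 156 → 246
The rarest symbols sit at the bottom; the longest codeword is 4 bits.

4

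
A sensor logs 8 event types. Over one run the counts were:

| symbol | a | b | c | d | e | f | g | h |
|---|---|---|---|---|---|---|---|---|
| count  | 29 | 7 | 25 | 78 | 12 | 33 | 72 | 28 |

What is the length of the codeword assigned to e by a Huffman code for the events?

Build the tree from the bottom:
b(7) + e(12) → 19
19 + c(25) → 44
h(28) + a(29) → 57
f(33) + 44 → 77
57 + g(72) → 129
77 + d(78) → 155
129 + 155 → 284
e's leaf is at depth 5, giving a 5-bit codeword.

5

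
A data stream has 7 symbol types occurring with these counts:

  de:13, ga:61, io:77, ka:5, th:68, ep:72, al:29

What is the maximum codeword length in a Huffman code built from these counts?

Merge the two lowest-weight nodes at each step:
merge ka(5) and de(13): 18
merge 18 and al(29): 47
merge 47 and ga(61): 108
merge th(68) and ep(72): 140
merge io(77) and 108: 185
merge 140 and 185: 325
The first pair merged (ka, de) ends up deepest, at depth 5.

5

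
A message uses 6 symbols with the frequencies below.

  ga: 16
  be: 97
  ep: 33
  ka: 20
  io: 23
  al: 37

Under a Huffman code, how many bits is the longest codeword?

Merge the two lowest-weight nodes at each step:
combine ga(16), ka(20) → 36
combine io(23), ep(33) → 56
combine 36, al(37) → 73
combine 56, 73 → 129
combine be(97), 129 → 226
The first pair merged (ga, ka) ends up deepest, at depth 4.

4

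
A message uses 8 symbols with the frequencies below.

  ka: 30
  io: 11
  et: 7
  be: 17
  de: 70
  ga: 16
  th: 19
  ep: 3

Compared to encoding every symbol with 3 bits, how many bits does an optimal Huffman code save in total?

Fixed-length: 3 bits × 173 symbols = 519 bits.
Huffman merges:
merge ep(3) and et(7): 10
merge 10 and io(11): 21
merge ga(16) and be(17): 33
merge th(19) and 21: 40
merge ka(30) and 33: 63
merge 40 and 63: 103
merge de(70) and 103: 173
Huffman total = 10 + 21 + 33 + 40 + 63 + 103 + 173 = 443 bits.
Saving = 519 − 443 = 76 bits.

76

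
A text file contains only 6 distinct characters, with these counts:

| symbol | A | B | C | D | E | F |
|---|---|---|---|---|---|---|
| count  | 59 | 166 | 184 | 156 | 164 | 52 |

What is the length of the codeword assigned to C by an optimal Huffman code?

2

Build the tree from the bottom:
merge F(52) and A(59): 111
merge 111 and D(156): 267
merge E(164) and B(166): 330
merge C(184) and 267: 451
merge 330 and 451: 781
C's leaf is at depth 2, giving a 2-bit codeword.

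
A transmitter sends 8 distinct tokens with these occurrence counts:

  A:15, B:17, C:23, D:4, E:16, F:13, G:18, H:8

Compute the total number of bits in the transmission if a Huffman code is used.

331

Build the Huffman tree bottom-up:
D(4) + H(8) → 12
12 + F(13) → 25
A(15) + E(16) → 31
B(17) + G(18) → 35
C(23) + 25 → 48
31 + 35 → 66
48 + 66 → 114
Total encoded bits = sum of merged weights = 12 + 25 + 31 + 35 + 48 + 66 + 114 = 331.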